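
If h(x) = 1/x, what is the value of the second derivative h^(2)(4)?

1/32

From the series, [(x - 4)^2] h = 1/64; multiply by 2! = 2 to get 1/32.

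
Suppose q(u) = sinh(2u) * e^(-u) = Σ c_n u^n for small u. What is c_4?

-5/3

Write out both Maclaurin series and multiply, keeping only the needed powers.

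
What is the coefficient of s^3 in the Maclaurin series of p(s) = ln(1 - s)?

Differentiate repeatedly and evaluate at the center.
p(0) = 0
p′(0) = -1
p′′(0) = -1
p′′′(0) = -2

-1/3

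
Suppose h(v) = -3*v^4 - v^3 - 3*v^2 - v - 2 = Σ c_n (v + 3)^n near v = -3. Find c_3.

35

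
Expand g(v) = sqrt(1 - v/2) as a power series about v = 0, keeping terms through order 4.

-5*v^4/2048 - v^3/128 - v^2/32 - v/4 + 1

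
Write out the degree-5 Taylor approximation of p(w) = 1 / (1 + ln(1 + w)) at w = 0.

-347*w^5/60 + 11*w^4/3 - 7*w^3/3 + 3*w^2/2 - w + 1

Expand as Σ (-1)^k u^k with u equal to the inner function's series.
p(0) = 1
p′(0) = -1
p′′(0) = 3
p′′′(0) = -14
p^(4)(0) = 88
p^(5)(0) = -694
Then c_k = p^(k)(0)/k! gives each Taylor coefficient.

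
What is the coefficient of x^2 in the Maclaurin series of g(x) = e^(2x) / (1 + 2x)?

Expand each factor separately, then convolve coefficients.
g(0) = 1
g′(0) = 0
g′′(0) = 4

2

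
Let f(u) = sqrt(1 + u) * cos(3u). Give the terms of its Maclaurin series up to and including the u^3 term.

Write out both Maclaurin series and multiply, keeping only the needed powers.
f(0) = 1
f′(0) = 1/2
f′′(0) = -37/4
f′′′(0) = -105/8
Then c_k = f^(k)(0)/k! gives each Taylor coefficient.

-35*u^3/16 - 37*u^2/8 + u/2 + 1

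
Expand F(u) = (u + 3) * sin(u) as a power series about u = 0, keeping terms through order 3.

-u^3/2 + u^2 + 3*u

Distribute the polynomial across the series and collect like powers.
[u^0] = 0;  [u^1] = 3;  [u^2] = 1;  [u^3] = -1/2.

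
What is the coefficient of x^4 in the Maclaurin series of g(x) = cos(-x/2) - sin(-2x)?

1/384

Combine the two series term by term.
So c_4 = g^(4)(0)/4! = 1/384.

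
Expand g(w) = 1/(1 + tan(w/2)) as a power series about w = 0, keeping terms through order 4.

5*w^4/48 - w^3/6 + w^2/4 - w/2 + 1

Let u equal the inner series; expand the outer function in u and truncate.
g(0) = 1
g′(0) = -1/2
g′′(0) = 1/2
g′′′(0) = -1
g^(4)(0) = 5/2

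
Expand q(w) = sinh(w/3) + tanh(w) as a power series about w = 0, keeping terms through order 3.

-53*w^3/162 + 4*w/3

Expand each term separately and add.
q(0) = 0
q′(0) = 4/3
q′′(0) = 0
q′′′(0) = -53/27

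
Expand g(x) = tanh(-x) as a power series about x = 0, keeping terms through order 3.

Compute the successive derivatives at the expansion point and divide by k!.
g(0) = 0
g′(0) = -1
g′′(0) = 0
g′′′(0) = 2

x^3/3 - x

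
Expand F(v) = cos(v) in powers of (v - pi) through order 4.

F(pi) = -1
F′(pi) = 0
F′′(pi) = 1
F′′′(pi) = 0
F^(4)(pi) = -1

-(v - pi)^4/24 + (v - pi)^2/2 - 1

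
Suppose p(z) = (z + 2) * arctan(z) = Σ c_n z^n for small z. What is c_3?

-2/3

Multiply each power in the prefactor through the base expansion.
p(0) = 0
p′(0) = 2
p′′(0) = 2
p′′′(0) = -4
So c_3 = p′′′(0)/3! = -2/3.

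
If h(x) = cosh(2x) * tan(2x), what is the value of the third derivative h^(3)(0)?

Write out both Maclaurin series and multiply, keeping only the needed powers.
The coefficient of x^3 in the expansion is 20/3, so h′′′(0) = 3! * (20/3) = 40.

40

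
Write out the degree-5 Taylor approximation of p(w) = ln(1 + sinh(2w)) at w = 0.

Let u equal the inner series; expand the outer function in u and truncate.
[w^0] = 0;  [w^1] = 2;  [w^2] = -2;  [w^3] = 4;  [w^4] = -20/3;  [w^5] = 12.

12*w^5 - 20*w^4/3 + 4*w^3 - 2*w^2 + 2*w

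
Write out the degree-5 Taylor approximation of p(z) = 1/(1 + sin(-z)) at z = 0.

61*z^5/120 + 2*z^4/3 + 5*z^3/6 + z^2 + z + 1

Substitute the inner expansion into the outer series and collect powers.
p(0) = 1
p′(0) = 1
p′′(0) = 2
p′′′(0) = 5
p^(4)(0) = 16
p^(5)(0) = 61
Dividing each by k! gives the coefficients c_0, ..., c_5.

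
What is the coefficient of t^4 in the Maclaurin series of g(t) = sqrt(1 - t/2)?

g(0) = 1
g′(0) = -1/4
g′′(0) = -1/16
g′′′(0) = -3/64
g^(4)(0) = -15/256
Then c_k = g^(k)(0)/k! gives each Taylor coefficient.

-5/2048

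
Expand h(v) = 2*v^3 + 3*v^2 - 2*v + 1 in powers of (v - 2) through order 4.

2*(v - 2)^3 + 15*(v - 2)^2 + 34*(v - 2) + 25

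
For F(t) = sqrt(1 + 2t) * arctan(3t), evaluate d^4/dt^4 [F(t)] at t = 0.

Multiply the two series term by term and collect like powers.
The coefficient of t^4 in the expansion is -15/2, so F^(4)(0) = 4! * (-15/2) = -180.

-180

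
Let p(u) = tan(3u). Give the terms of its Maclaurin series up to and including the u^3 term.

Compute the successive derivatives at the expansion point and divide by k!.
p(0) = 0
p′(0) = 3
p′′(0) = 0
p′′′(0) = 54

9*u^3 + 3*u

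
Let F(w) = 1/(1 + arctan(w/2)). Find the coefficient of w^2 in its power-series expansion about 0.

1/4

Plug the Maclaurin series of the inner function into that of the outer and collect terms.
F(0) = 1
F′(0) = -1/2
F′′(0) = 1/2
So c_2 = F′′(0)/2! = 1/4.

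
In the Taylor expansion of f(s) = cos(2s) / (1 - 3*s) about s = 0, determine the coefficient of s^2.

7

Use 1/(1 - r) = Σ r^k on the denominator, then take the Cauchy product.
f(0) = 1
f′(0) = 3
f′′(0) = 14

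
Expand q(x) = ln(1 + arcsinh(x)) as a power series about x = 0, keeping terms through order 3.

Substitute the inner expansion into the outer series and collect powers.
q(0) = 0
q′(0) = 1
q′′(0) = -1
q′′′(0) = 1
Dividing each by k! gives the coefficients c_0, ..., c_3.

x^3/6 - x^2/2 + x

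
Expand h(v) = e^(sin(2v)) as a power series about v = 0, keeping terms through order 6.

-4*v^6/15 - 32*v^5/15 - 2*v^4 + 2*v^2 + 2*v + 1

Substitute the inner expansion into the outer series and collect powers.
[v^0] = 1;  [v^1] = 2;  [v^2] = 2;  [v^3] = 0;  [v^4] = -2;  [v^5] = -32/15;  [v^6] = -4/15.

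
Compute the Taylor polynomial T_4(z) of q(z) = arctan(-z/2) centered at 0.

Differentiate repeatedly and evaluate at the center.
q(0) = 0
q′(0) = -1/2
q′′(0) = 0
q′′′(0) = 1/4
q^(4)(0) = 0
The Taylor polynomial is Σ q^(k)(0)/k! · z^k.

z^3/24 - z/2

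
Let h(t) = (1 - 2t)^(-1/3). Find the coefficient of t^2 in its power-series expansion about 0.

8/9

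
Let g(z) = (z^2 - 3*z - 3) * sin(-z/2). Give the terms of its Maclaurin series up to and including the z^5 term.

Multiply each power in the prefactor through the base expansion.
[z^0] = 0;  [z^1] = 3/2;  [z^2] = 3/2;  [z^3] = -9/16;  [z^4] = -1/16;  [z^5] = 83/3840.

83*z^5/3840 - z^4/16 - 9*z^3/16 + 3*z^2/2 + 3*z/2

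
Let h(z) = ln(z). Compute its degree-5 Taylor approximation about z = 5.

(z - 5)^5/15625 - (z - 5)^4/2500 + (z - 5)^3/375 - (z - 5)^2/50 + (z - 5)/5 + ln(5)

h(5) = ln(5)
h′(5) = 1/5
h′′(5) = -1/25
h′′′(5) = 2/125
h^(4)(5) = -6/625
h^(5)(5) = 24/3125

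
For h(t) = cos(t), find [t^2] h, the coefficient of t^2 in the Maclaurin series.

-1/2

Differentiate repeatedly and evaluate at the center.
So c_2 = h′′(0)/2! = -1/2.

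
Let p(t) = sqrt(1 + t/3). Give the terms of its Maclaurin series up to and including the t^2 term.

-t^2/72 + t/6 + 1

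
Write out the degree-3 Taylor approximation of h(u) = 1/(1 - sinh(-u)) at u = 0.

Compose series: expand the inner function first, then feed it into the outer expansion.
[u^0] = 1;  [u^1] = -1;  [u^2] = 1;  [u^3] = -7/6.

-7*u^3/6 + u^2 - u + 1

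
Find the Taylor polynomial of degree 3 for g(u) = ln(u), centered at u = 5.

(u - 5)^3/375 - (u - 5)^2/50 + (u - 5)/5 + ln(5)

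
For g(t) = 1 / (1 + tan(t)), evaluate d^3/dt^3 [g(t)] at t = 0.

-8

Expand as Σ (-1)^k u^k with u equal to the inner function's series.
The coefficient of t^3 in the expansion is -4/3, so g′′′(0) = 3! * (-4/3) = -8.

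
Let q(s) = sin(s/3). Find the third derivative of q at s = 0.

-1/27

Differentiate repeatedly and evaluate at the center.
The coefficient of s^3 in the expansion is -1/162, so q′′′(0) = 3! * (-1/162) = -1/27.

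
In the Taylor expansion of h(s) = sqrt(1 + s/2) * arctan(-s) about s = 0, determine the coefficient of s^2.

-1/4

Expand each factor separately, then convolve coefficients.
So c_2 = h′′(0)/2! = -1/4.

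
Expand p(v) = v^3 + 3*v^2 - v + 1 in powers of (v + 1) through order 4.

[(v + 1)^0] = 4;  [(v + 1)^1] = -4;  [(v + 1)^2] = 0;  [(v + 1)^3] = 1;  [(v + 1)^4] = 0.

(v + 1)^3 - 4*(v + 1) + 4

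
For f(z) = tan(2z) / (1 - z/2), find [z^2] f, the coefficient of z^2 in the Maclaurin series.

Take the Cauchy product of the two expansions.
So c_2 = f′′(0)/2! = 1.

1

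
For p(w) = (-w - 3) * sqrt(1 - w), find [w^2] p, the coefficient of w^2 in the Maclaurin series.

Distribute the polynomial across the series and collect like powers.
p(0) = -3
p′(0) = 1/2
p′′(0) = 7/4

7/8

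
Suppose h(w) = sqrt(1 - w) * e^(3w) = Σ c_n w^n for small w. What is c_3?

Write out both Maclaurin series and multiply, keeping only the needed powers.
[w^0] = 1;  [w^1] = 5/2;  [w^2] = 23/8;  [w^3] = 29/16.
So c_3 = h′′′(0)/3! = 29/16.

29/16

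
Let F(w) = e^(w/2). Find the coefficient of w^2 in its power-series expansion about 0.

1/8

F(0) = 1
F′(0) = 1/2
F′′(0) = 1/4
The Taylor polynomial is Σ F^(k)(0)/k! · w^k.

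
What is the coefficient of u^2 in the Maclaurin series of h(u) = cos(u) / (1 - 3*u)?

17/2

Expand 1/(denominator) as a geometric series and multiply by the numerator's series.
[u^0] = 1;  [u^1] = 3;  [u^2] = 17/2.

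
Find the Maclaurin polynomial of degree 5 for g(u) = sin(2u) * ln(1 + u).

u^5/6 - 2*u^4/3 - u^3 + 2*u^2

Multiply the two series term by term and collect like powers.
[u^0] = 0;  [u^1] = 0;  [u^2] = 2;  [u^3] = -1;  [u^4] = -2/3;  [u^5] = 1/6.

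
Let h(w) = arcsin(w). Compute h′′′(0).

From the series, [w^3] h = 1/6; multiply by 3! = 6 to get 1.

1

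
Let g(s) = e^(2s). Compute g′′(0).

The coefficient of s^2 in the expansion is 2, so g′′(0) = 2! * (2) = 4.

4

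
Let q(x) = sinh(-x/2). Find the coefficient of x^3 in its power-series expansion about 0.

-1/48

q(0) = 0
q′(0) = -1/2
q′′(0) = 0
q′′′(0) = -1/8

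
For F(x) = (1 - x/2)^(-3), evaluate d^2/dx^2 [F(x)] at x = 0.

3

From the series, [x^2] F = 3/2; multiply by 2! = 2 to get 3.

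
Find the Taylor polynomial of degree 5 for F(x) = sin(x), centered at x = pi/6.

sqrt(3)*(x - pi/6)^5/240 + (x - pi/6)^4/48 - sqrt(3)*(x - pi/6)^3/12 - (x - pi/6)^2/4 + sqrt(3)*(x - pi/6)/2 + 1/2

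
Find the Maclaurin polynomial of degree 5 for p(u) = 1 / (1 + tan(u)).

Use the geometric series for the reciprocal, then substitute.
[u^0] = 1;  [u^1] = -1;  [u^2] = 1;  [u^3] = -4/3;  [u^4] = 5/3;  [u^5] = -32/15.

-32*u^5/15 + 5*u^4/3 - 4*u^3/3 + u^2 - u + 1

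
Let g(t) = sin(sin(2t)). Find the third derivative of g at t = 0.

-16

Plug the Maclaurin series of the inner function into that of the outer and collect terms.
From the series, [t^3] g = -8/3; multiply by 3! = 6 to get -16.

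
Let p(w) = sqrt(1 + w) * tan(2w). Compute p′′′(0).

Expand each factor separately, then convolve coefficients.
The coefficient of w^3 in the expansion is 29/12, so p′′′(0) = 3! * (29/12) = 29/2.

29/2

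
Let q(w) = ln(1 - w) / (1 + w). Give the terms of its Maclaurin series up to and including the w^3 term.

Expand each factor separately, then convolve coefficients.
[w^0] = 0;  [w^1] = -1;  [w^2] = 1/2;  [w^3] = -5/6.

-5*w^3/6 + w^2/2 - w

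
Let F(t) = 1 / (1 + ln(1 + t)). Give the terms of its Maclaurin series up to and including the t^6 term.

Write 1/(1+u) = 1 - u + u^2 - u^3 + ... and substitute the series for u.
F(0) = 1
F′(0) = -1
F′′(0) = 3
F′′′(0) = -14
F^(4)(0) = 88
F^(5)(0) = -694
F^(6)(0) = 6578

3289*t^6/360 - 347*t^5/60 + 11*t^4/3 - 7*t^3/3 + 3*t^2/2 - t + 1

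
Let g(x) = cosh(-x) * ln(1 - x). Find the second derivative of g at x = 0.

Write out both Maclaurin series and multiply, keeping only the needed powers.
The coefficient of x^2 in the expansion is -1/2, so g′′(0) = 2! * (-1/2) = -1.

-1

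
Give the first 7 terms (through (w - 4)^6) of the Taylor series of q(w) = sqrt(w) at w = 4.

q(4) = 2
q′(4) = 1/4
q′′(4) = -1/32
q′′′(4) = 3/256
q^(4)(4) = -15/2048
q^(5)(4) = 105/16384
q^(6)(4) = -945/131072
Dividing each by k! gives the coefficients c_0, ..., c_6.

-21*(w - 4)^6/2097152 + 7*(w - 4)^5/131072 - 5*(w - 4)^4/16384 + (w - 4)^3/512 - (w - 4)^2/64 + (w - 4)/4 + 2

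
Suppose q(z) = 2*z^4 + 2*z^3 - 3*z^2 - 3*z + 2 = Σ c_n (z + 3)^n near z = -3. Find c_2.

87

[(z + 3)^0] = 92;  [(z + 3)^1] = -147;  [(z + 3)^2] = 87.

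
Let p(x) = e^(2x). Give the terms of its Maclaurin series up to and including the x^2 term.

p(0) = 1
p′(0) = 2
p′′(0) = 4
Then c_k = p^(k)(0)/k! gives each Taylor coefficient.

2*x^2 + 2*x + 1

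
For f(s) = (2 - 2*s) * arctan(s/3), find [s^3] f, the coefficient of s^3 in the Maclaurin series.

Shift and add copies of the series according to the polynomial's terms.
[s^0] = 0;  [s^1] = 2/3;  [s^2] = -2/3;  [s^3] = -2/81.

-2/81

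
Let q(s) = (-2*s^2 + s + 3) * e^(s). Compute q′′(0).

Distribute the polynomial across the series and collect like powers.
From the series, [s^2] q = 1/2; multiply by 2! = 2 to get 1.

1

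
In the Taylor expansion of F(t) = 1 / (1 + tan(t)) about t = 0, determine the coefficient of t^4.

Write 1/(1+u) = 1 - u + u^2 - u^3 + ... and substitute the series for u.
[t^0] = 1;  [t^1] = -1;  [t^2] = 1;  [t^3] = -4/3;  [t^4] = 5/3.

5/3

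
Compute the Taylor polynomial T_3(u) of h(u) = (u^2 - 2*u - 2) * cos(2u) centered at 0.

Shift and add copies of the series according to the polynomial's terms.
h(0) = -2
h′(0) = -2
h′′(0) = 10
h′′′(0) = 24
Dividing each by k! gives the coefficients c_0, ..., c_3.

4*u^3 + 5*u^2 - 2*u - 2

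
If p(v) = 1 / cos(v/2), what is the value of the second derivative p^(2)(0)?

Divide the numerator series by the denominator series (power-series long division).
From the series, [v^2] p = 1/8; multiply by 2! = 2 to get 1/4.

1/4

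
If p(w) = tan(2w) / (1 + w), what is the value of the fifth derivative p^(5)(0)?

Write out both Maclaurin series and multiply, keeping only the needed powers.
The coefficient of w^5 in the expansion is 134/15, so p^(5)(0) = 5! * (134/15) = 1072.

1072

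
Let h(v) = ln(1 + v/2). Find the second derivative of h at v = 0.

-1/4

The coefficient of v^2 in the expansion is -1/8, so h′′(0) = 2! * (-1/8) = -1/4.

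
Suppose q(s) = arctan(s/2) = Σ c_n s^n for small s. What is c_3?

Compute the successive derivatives at the expansion point and divide by k!.
q(0) = 0
q′(0) = 1/2
q′′(0) = 0
q′′′(0) = -1/4
So c_3 = q′′′(0)/3! = -1/24.

-1/24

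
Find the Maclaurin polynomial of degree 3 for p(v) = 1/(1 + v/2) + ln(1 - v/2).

Expand each term separately and add.
[v^0] = 1;  [v^1] = -1;  [v^2] = 1/8;  [v^3] = -1/6.

-v^3/6 + v^2/8 - v + 1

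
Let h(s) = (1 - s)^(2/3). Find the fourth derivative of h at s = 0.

From the series, [s^4] h = -7/243; multiply by 4! = 24 to get -56/81.

-56/81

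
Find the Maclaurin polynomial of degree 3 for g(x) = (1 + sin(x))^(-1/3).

-19*x^3/162 + 2*x^2/9 - x/3 + 1

Substitute the inner expansion into the outer series and collect powers.
g(0) = 1
g′(0) = -1/3
g′′(0) = 4/9
g′′′(0) = -19/27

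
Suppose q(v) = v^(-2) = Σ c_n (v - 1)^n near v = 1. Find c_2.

3

q(1) = 1
q′(1) = -2
q′′(1) = 6
The Taylor polynomial is Σ q^(k)(1)/k! · (v - 1)^k.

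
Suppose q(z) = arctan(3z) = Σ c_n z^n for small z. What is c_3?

[z^0] = 0;  [z^1] = 3;  [z^2] = 0;  [z^3] = -9.

-9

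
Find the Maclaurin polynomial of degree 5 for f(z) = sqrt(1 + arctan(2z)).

Let u equal the inner series; expand the outer function in u and truncate.
f(0) = 1
f′(0) = 1
f′′(0) = -1
f′′′(0) = -5
f^(4)(0) = 17
f^(5)(0) = 249

83*z^5/40 + 17*z^4/24 - 5*z^3/6 - z^2/2 + z + 1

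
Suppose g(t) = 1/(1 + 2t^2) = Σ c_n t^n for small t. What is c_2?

-2

Use the known series and substitute for the argument.
g(0) = 1
g′(0) = 0
g′′(0) = -4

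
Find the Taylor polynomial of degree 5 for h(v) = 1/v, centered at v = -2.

-(v + 2)^5/64 - (v + 2)^4/32 - (v + 2)^3/16 - (v + 2)^2/8 - (v + 2)/4 - 1/2

h(-2) = -1/2
h′(-2) = -1/4
h′′(-2) = -1/4
h′′′(-2) = -3/8
h^(4)(-2) = -3/4
h^(5)(-2) = -15/8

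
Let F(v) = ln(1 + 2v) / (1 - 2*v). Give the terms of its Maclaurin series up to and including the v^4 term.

Multiply the numerator's expansion by the denominator's geometric series.
[v^0] = 0;  [v^1] = 2;  [v^2] = 2;  [v^3] = 20/3;  [v^4] = 28/3.

28*v^4/3 + 20*v^3/3 + 2*v^2 + 2*v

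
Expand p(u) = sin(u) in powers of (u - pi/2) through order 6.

-(u - pi/2)^6/720 + (u - pi/2)^4/24 - (u - pi/2)^2/2 + 1

[(u - pi/2)^0] = 1;  [(u - pi/2)^1] = 0;  [(u - pi/2)^2] = -1/2;  [(u - pi/2)^3] = 0;  [(u - pi/2)^4] = 1/24;  [(u - pi/2)^5] = 0;  [(u - pi/2)^6] = -1/720.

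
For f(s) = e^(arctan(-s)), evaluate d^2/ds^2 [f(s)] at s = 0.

Let u equal the inner series; expand the outer function in u and truncate.
The coefficient of s^2 in the expansion is 1/2, so f′′(0) = 2! * (1/2) = 1.

1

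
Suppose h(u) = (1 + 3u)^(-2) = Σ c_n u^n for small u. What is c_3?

h(0) = 1
h′(0) = -6
h′′(0) = 54
h′′′(0) = -648
Then c_k = h^(k)(0)/k! gives each Taylor coefficient.

-108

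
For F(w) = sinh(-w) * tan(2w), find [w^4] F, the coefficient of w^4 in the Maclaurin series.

-3

Multiply the two series term by term and collect like powers.
F(0) = 0
F′(0) = 0
F′′(0) = -4
F′′′(0) = 0
F^(4)(0) = -72
Dividing each by k! gives the coefficients c_0, ..., c_4.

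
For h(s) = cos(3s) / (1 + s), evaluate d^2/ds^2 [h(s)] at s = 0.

Expand each factor separately, then convolve coefficients.
From the series, [s^2] h = -7/2; multiply by 2! = 2 to get -7.

-7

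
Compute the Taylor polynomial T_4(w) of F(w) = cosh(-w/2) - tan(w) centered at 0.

w^4/384 - w^3/3 + w^2/8 - w + 1

Add the two expansions coefficient-wise.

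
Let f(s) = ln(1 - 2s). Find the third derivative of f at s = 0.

-16

Apply the Taylor formula c_k = f^(k)(a)/k!.
The coefficient of s^3 in the expansion is -8/3, so f′′′(0) = 3! * (-8/3) = -16.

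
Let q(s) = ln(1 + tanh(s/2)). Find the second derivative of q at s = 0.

-1/4

Plug the Maclaurin series of the inner function into that of the outer and collect terms.
From the series, [s^2] q = -1/8; multiply by 2! = 2 to get -1/4.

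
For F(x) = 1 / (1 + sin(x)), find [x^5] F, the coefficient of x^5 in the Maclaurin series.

-61/120

Use the geometric series for the reciprocal, then substitute.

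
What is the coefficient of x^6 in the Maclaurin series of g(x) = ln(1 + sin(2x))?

Substitute the inner expansion into the outer series and collect powers.
[x^0] = 0;  [x^1] = 2;  [x^2] = -2;  [x^3] = 4/3;  [x^4] = -4/3;  [x^5] = 4/3;  [x^6] = -64/45.
So c_6 = g^(6)(0)/6! = -64/45.

-64/45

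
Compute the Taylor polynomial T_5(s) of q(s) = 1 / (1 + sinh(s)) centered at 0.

Write 1/(1+u) = 1 - u + u^2 - u^3 + ... and substitute the series for u.
q(0) = 1
q′(0) = -1
q′′(0) = 2
q′′′(0) = -7
q^(4)(0) = 32
q^(5)(0) = -181

-181*s^5/120 + 4*s^4/3 - 7*s^3/6 + s^2 - s + 1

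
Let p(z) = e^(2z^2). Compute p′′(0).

4

The coefficient of z^2 in the expansion is 2, so p′′(0) = 2! * (2) = 4.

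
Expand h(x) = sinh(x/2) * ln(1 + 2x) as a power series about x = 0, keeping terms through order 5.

Multiply the two series term by term and collect like powers.
[x^0] = 0;  [x^1] = 0;  [x^2] = 1;  [x^3] = -1;  [x^4] = 11/8;  [x^5] = -49/24.

-49*x^5/24 + 11*x^4/8 - x^3 + x^2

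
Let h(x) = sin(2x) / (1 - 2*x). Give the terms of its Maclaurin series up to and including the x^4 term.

Use 1/(1 - r) = Σ r^k on the denominator, then take the Cauchy product.
[x^0] = 0;  [x^1] = 2;  [x^2] = 4;  [x^3] = 20/3;  [x^4] = 40/3.

40*x^4/3 + 20*x^3/3 + 4*x^2 + 2*x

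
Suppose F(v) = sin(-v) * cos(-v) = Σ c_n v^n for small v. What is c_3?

2/3

Write out both Maclaurin series and multiply, keeping only the needed powers.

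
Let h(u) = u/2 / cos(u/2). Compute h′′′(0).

3/8

Invert the denominator's series and multiply.
From the series, [u^3] h = 1/16; multiply by 3! = 6 to get 3/8.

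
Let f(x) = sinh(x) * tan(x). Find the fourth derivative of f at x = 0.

Write out both Maclaurin series and multiply, keeping only the needed powers.
The coefficient of x^4 in the expansion is 1/2, so f^(4)(0) = 4! * (1/2) = 12.

12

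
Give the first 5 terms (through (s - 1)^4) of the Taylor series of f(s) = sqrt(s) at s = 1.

-5*(s - 1)^4/128 + (s - 1)^3/16 - (s - 1)^2/8 + (s - 1)/2 + 1

Compute the successive derivatives at the expansion point and divide by k!.
f(1) = 1
f′(1) = 1/2
f′′(1) = -1/4
f′′′(1) = 3/8
f^(4)(1) = -15/16
The Taylor polynomial is Σ f^(k)(1)/k! · (s - 1)^k.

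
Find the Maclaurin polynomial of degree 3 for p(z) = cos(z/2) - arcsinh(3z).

Combine the two series term by term.

9*z^3/2 - z^2/8 - 3*z + 1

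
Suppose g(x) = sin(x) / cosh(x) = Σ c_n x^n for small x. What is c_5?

Write the quotient as an unknown series and match coefficients against numerator = denominator · series.
So c_5 = g^(5)(0)/5! = 3/10.

3/10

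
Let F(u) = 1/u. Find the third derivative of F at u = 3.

The coefficient of (u - 3)^3 in the expansion is -1/81, so F′′′(3) = 3! * (-1/81) = -2/27.

-2/27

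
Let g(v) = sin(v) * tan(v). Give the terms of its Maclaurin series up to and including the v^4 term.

v^4/6 + v^2

Take the Cauchy product of the two expansions.
g(0) = 0
g′(0) = 0
g′′(0) = 2
g′′′(0) = 0
g^(4)(0) = 4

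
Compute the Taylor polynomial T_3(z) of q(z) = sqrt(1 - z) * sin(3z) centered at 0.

-39*z^3/8 - 3*z^2/2 + 3*z

Take the Cauchy product of the two expansions.
[z^0] = 0;  [z^1] = 3;  [z^2] = -3/2;  [z^3] = -39/8.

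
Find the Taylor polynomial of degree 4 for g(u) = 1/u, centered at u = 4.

Apply the Taylor formula c_k = f^(k)(a)/k!.
g(4) = 1/4
g′(4) = -1/16
g′′(4) = 1/32
g′′′(4) = -3/128
g^(4)(4) = 3/128
The Taylor polynomial is Σ g^(k)(4)/k! · (u - 4)^k.

(u - 4)^4/1024 - (u - 4)^3/256 + (u - 4)^2/64 - (u - 4)/16 + 1/4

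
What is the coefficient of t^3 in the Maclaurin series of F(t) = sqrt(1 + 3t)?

[t^0] = 1;  [t^1] = 3/2;  [t^2] = -9/8;  [t^3] = 27/16.
So c_3 = F′′′(0)/3! = 27/16.

27/16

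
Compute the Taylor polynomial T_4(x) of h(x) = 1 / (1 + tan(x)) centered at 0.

Write 1/(1+u) = 1 - u + u^2 - u^3 + ... and substitute the series for u.
[x^0] = 1;  [x^1] = -1;  [x^2] = 1;  [x^3] = -4/3;  [x^4] = 5/3.

5*x^4/3 - 4*x^3/3 + x^2 - x + 1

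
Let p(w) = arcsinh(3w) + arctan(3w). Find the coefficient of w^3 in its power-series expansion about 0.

Expand each term separately and add.
p(0) = 0
p′(0) = 6
p′′(0) = 0
p′′′(0) = -81

-27/2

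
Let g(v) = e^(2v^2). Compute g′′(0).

The coefficient of v^2 in the expansion is 2, so g′′(0) = 2! * (2) = 4.

4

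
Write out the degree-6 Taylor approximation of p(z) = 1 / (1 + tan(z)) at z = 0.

Write 1/(1+u) = 1 - u + u^2 - u^3 + ... and substitute the series for u.
[z^0] = 1;  [z^1] = -1;  [z^2] = 1;  [z^3] = -4/3;  [z^4] = 5/3;  [z^5] = -32/15;  [z^6] = 122/45.

122*z^6/45 - 32*z^5/15 + 5*z^4/3 - 4*z^3/3 + z^2 - z + 1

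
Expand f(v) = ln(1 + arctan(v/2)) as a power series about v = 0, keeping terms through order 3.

Compose series: expand the inner function first, then feed it into the outer expansion.
[v^0] = 0;  [v^1] = 1/2;  [v^2] = -1/8;  [v^3] = 0.

-v^2/8 + v/2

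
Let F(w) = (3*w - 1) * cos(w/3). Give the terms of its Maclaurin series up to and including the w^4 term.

-w^4/1944 - w^3/6 + w^2/18 + 3*w - 1

Distribute the polynomial across the series and collect like powers.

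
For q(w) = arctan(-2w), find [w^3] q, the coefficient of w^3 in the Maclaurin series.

[w^0] = 0;  [w^1] = -2;  [w^2] = 0;  [w^3] = 8/3.
So c_3 = q′′′(0)/3! = 8/3.

8/3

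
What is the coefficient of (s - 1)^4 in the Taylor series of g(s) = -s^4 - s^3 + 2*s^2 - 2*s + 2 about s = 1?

-1

[(s - 1)^0] = 0;  [(s - 1)^1] = -5;  [(s - 1)^2] = -7;  [(s - 1)^3] = -5;  [(s - 1)^4] = -1.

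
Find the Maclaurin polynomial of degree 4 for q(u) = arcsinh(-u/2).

u^3/48 - u/2

Compute the successive derivatives at the expansion point and divide by k!.
[u^0] = 0;  [u^1] = -1/2;  [u^2] = 0;  [u^3] = 1/48;  [u^4] = 0.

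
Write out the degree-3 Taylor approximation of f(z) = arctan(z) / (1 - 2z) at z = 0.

Expand each factor separately, then convolve coefficients.
[z^0] = 0;  [z^1] = 1;  [z^2] = 2;  [z^3] = 11/3.

11*z^3/3 + 2*z^2 + z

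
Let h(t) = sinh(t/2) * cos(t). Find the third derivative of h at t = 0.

-11/8

Expand each factor separately, then convolve coefficients.
From the series, [t^3] h = -11/48; multiply by 3! = 6 to get -11/8.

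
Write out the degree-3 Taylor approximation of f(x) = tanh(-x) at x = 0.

[x^0] = 0;  [x^1] = -1;  [x^2] = 0;  [x^3] = 1/3.

x^3/3 - x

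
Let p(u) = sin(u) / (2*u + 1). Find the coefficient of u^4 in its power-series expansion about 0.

Use 1/(1 - r) = Σ r^k on the denominator, then take the Cauchy product.
p(0) = 0
p′(0) = 1
p′′(0) = -4
p′′′(0) = 23
p^(4)(0) = -184
So c_4 = p^(4)(0)/4! = -23/3.

-23/3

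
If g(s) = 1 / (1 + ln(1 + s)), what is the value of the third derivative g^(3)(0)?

-14

Use the geometric series for the reciprocal, then substitute.
The coefficient of s^3 in the expansion is -7/3, so g′′′(0) = 3! * (-7/3) = -14.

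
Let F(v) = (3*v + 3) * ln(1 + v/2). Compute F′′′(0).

-3/2

Distribute the polynomial across the series and collect like powers.
The coefficient of v^3 in the expansion is -1/4, so F′′′(0) = 3! * (-1/4) = -3/2.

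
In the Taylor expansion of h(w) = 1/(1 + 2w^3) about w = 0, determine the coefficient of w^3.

-2

h(0) = 1
h′(0) = 0
h′′(0) = 0
h′′′(0) = -12
The Taylor polynomial is Σ h^(k)(0)/k! · w^k.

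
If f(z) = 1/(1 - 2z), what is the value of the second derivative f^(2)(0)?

From the series, [z^2] f = 4; multiply by 2! = 2 to get 8.

8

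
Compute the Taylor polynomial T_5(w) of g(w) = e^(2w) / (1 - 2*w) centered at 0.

1304*w^5/15 + 130*w^4/3 + 64*w^3/3 + 10*w^2 + 4*w + 1

Expand 1/(denominator) as a geometric series and multiply by the numerator's series.
g(0) = 1
g′(0) = 4
g′′(0) = 20
g′′′(0) = 128
g^(4)(0) = 1040
g^(5)(0) = 10432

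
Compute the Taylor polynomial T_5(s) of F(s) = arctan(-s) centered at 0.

-s^5/5 + s^3/3 - s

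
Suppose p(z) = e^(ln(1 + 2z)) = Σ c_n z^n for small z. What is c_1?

2

Let u equal the inner series; expand the outer function in u and truncate.
[z^0] = 1;  [z^1] = 2.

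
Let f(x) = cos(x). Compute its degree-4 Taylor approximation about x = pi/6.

sqrt(3)*(x - pi/6)^4/48 + (x - pi/6)^3/12 - sqrt(3)*(x - pi/6)^2/4 - (x - pi/6)/2 + sqrt(3)/2

[(x - pi/6)^0] = sqrt(3)/2;  [(x - pi/6)^1] = -1/2;  [(x - pi/6)^2] = -sqrt(3)/4;  [(x - pi/6)^3] = 1/12;  [(x - pi/6)^4] = sqrt(3)/48.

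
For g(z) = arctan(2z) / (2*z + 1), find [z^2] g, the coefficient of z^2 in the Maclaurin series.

-4

Expand 1/(denominator) as a geometric series and multiply by the numerator's series.
g(0) = 0
g′(0) = 2
g′′(0) = -8
Then c_k = g^(k)(0)/k! gives each Taylor coefficient.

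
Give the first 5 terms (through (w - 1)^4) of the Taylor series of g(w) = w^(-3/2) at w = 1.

315*(w - 1)^4/128 - 35*(w - 1)^3/16 + 15*(w - 1)^2/8 - 3*(w - 1)/2 + 1

g(1) = 1
g′(1) = -3/2
g′′(1) = 15/4
g′′′(1) = -105/8
g^(4)(1) = 945/16
The Taylor polynomial is Σ g^(k)(1)/k! · (w - 1)^k.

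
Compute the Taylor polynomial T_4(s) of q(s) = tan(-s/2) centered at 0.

-s^3/24 - s/2

Differentiate repeatedly and evaluate at the center.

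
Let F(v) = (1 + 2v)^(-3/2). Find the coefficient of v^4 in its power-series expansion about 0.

315/8

F(0) = 1
F′(0) = -3
F′′(0) = 15
F′′′(0) = -105
F^(4)(0) = 945
The Taylor polynomial is Σ F^(k)(0)/k! · v^k.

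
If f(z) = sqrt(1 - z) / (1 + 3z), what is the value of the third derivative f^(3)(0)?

-1497/8

Take the Cauchy product of the two expansions.
From the series, [z^3] f = -499/16; multiply by 3! = 6 to get -1497/8.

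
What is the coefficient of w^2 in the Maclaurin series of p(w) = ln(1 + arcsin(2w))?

Let u equal the inner series; expand the outer function in u and truncate.
[w^0] = 0;  [w^1] = 2;  [w^2] = -2.

-2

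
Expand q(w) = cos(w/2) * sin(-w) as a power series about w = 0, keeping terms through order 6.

Expand each factor separately, then convolve coefficients.

-61*w^5/1920 + 7*w^3/24 - w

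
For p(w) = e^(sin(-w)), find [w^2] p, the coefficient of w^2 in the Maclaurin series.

1/2

Compose series: expand the inner function first, then feed it into the outer expansion.
p(0) = 1
p′(0) = -1
p′′(0) = 1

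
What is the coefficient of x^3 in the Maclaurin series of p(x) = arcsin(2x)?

4/3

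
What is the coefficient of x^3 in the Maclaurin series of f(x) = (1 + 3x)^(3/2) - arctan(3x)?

117/16

Combine the two series term by term.
[x^0] = 1;  [x^1] = 3/2;  [x^2] = 27/8;  [x^3] = 117/16.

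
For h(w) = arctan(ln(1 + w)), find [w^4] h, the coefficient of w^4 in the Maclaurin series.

1/4

Substitute the inner expansion into the outer series and collect powers.
h(0) = 0
h′(0) = 1
h′′(0) = -1
h′′′(0) = 0
h^(4)(0) = 6
So c_4 = h^(4)(0)/4! = 1/4.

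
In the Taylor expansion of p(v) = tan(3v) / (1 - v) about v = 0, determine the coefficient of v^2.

Expand each factor separately, then convolve coefficients.
p(0) = 0
p′(0) = 3
p′′(0) = 6
The Taylor polynomial is Σ p^(k)(0)/k! · v^k.

3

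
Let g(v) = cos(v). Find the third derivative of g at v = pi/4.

sqrt(2)/2

The coefficient of (v - pi/4)^3 in the expansion is sqrt(2)/12, so g′′′(pi/4) = 3! * (sqrt(2)/12) = sqrt(2)/2.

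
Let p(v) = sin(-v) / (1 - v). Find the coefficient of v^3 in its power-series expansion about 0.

Use 1/(1 - r) = Σ r^k on the denominator, then take the Cauchy product.
[v^0] = 0;  [v^1] = -1;  [v^2] = -1;  [v^3] = -5/6.

-5/6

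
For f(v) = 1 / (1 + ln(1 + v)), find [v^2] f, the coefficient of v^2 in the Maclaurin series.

3/2

Expand as Σ (-1)^k u^k with u equal to the inner function's series.
f(0) = 1
f′(0) = -1
f′′(0) = 3
So c_2 = f′′(0)/2! = 3/2.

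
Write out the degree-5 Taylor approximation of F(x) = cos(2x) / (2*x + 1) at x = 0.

Multiply the numerator's expansion by the denominator's geometric series.

-52*x^5/3 + 26*x^4/3 - 4*x^3 + 2*x^2 - 2*x + 1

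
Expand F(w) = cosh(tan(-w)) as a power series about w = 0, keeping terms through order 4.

3*w^4/8 + w^2/2 + 1

Compose series: expand the inner function first, then feed it into the outer expansion.
F(0) = 1
F′(0) = 0
F′′(0) = 1
F′′′(0) = 0
F^(4)(0) = 9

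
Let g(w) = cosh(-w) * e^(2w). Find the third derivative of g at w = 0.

Write out both Maclaurin series and multiply, keeping only the needed powers.
The coefficient of w^3 in the expansion is 7/3, so g′′′(0) = 3! * (7/3) = 14.

14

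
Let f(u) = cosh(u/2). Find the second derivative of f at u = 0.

Use the known series and substitute for the argument.
From the series, [u^2] f = 1/8; multiply by 2! = 2 to get 1/4.

1/4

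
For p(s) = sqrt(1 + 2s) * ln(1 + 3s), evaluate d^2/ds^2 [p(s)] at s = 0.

Write out both Maclaurin series and multiply, keeping only the needed powers.
The coefficient of s^2 in the expansion is -3/2, so p′′(0) = 2! * (-3/2) = -3.

-3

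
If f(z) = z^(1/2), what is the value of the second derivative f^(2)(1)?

-1/4

The coefficient of (z - 1)^2 in the expansion is -1/8, so f′′(1) = 2! * (-1/8) = -1/4.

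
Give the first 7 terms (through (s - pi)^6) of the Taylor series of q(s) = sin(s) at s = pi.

Apply the Taylor formula c_k = f^(k)(a)/k!.
q(pi) = 0
q′(pi) = -1
q′′(pi) = 0
q′′′(pi) = 1
q^(4)(pi) = 0
q^(5)(pi) = -1
q^(6)(pi) = 0

-(s - pi)^5/120 + (s - pi)^3/6 - (s - pi)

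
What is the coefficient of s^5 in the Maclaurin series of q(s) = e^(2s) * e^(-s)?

1/120

Take the Cauchy product of the two expansions.
q(0) = 1
q′(0) = 1
q′′(0) = 1
q′′′(0) = 1
q^(4)(0) = 1
q^(5)(0) = 1
So c_5 = q^(5)(0)/5! = 1/120.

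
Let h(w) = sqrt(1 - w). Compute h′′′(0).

Differentiate repeatedly and evaluate at the center.
The coefficient of w^3 in the expansion is -1/16, so h′′′(0) = 3! * (-1/16) = -3/8.

-3/8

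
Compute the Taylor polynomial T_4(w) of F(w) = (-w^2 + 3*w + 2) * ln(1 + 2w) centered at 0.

2*w^4 - 8*w^3/3 + 2*w^2 + 4*w

Multiply each power in the prefactor through the base expansion.
[w^0] = 0;  [w^1] = 4;  [w^2] = 2;  [w^3] = -8/3;  [w^4] = 2.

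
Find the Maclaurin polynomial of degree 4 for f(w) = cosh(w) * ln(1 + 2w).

Write out both Maclaurin series and multiply, keeping only the needed powers.
f(0) = 0
f′(0) = 2
f′′(0) = -4
f′′′(0) = 22
f^(4)(0) = -120

-5*w^4 + 11*w^3/3 - 2*w^2 + 2*w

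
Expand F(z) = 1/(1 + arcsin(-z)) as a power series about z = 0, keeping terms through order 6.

83*z^6/45 + 63*z^5/40 + 4*z^4/3 + 7*z^3/6 + z^2 + z + 1

Let u equal the inner series; expand the outer function in u and truncate.
F(0) = 1
F′(0) = 1
F′′(0) = 2
F′′′(0) = 7
F^(4)(0) = 32
F^(5)(0) = 189
F^(6)(0) = 1328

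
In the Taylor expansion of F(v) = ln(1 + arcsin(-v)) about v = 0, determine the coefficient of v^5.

Let u equal the inner series; expand the outer function in u and truncate.
[v^0] = 0;  [v^1] = -1;  [v^2] = -1/2;  [v^3] = -1/2;  [v^4] = -5/12;  [v^5] = -53/120.

-53/120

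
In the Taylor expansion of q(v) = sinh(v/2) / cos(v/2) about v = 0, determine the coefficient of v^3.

1/12

Write the quotient as an unknown series and match coefficients against numerator = denominator · series.
q(0) = 0
q′(0) = 1/2
q′′(0) = 0
q′′′(0) = 1/2
Dividing each by k! gives the coefficients c_0, ..., c_3.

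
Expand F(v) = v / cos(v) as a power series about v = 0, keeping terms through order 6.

5*v^5/24 + v^3/2 + v

Write the quotient as an unknown series and match coefficients against numerator = denominator · series.
[v^0] = 0;  [v^1] = 1;  [v^2] = 0;  [v^3] = 1/2;  [v^4] = 0;  [v^5] = 5/24;  [v^6] = 0.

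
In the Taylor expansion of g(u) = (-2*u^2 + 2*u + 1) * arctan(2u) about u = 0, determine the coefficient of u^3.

Shift and add copies of the series according to the polynomial's terms.

-20/3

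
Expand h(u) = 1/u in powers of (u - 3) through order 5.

Use the known series and substitute for the argument.
h(3) = 1/3
h′(3) = -1/9
h′′(3) = 2/27
h′′′(3) = -2/27
h^(4)(3) = 8/81
h^(5)(3) = -40/243

-(u - 3)^5/729 + (u - 3)^4/243 - (u - 3)^3/81 + (u - 3)^2/27 - (u - 3)/9 + 1/3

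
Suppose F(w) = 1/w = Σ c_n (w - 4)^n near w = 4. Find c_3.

Use the known series and substitute for the argument.
F(4) = 1/4
F′(4) = -1/16
F′′(4) = 1/32
F′′′(4) = -3/128
The Taylor polynomial is Σ F^(k)(4)/k! · (w - 4)^k.

-1/256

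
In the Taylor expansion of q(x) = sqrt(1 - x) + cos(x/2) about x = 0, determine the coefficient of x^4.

Expand each term separately and add.

-7/192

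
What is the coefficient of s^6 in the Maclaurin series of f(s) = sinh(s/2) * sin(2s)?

611/5760

Take the Cauchy product of the two expansions.
f(0) = 0
f′(0) = 0
f′′(0) = 2
f′′′(0) = 0
f^(4)(0) = -15
f^(5)(0) = 0
f^(6)(0) = 611/8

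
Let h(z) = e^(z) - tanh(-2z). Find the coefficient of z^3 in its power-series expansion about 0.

Combine the two series term by term.
h(0) = 1
h′(0) = 3
h′′(0) = 1
h′′′(0) = -15
So c_3 = h′′′(0)/3! = -5/2.

-5/2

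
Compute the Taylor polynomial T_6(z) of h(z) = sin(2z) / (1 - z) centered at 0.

Multiply the numerator's expansion by the denominator's geometric series.
h(0) = 0
h′(0) = 2
h′′(0) = 4
h′′′(0) = 4
h^(4)(0) = 16
h^(5)(0) = 112
h^(6)(0) = 672
Dividing each by k! gives the coefficients c_0, ..., c_6.

14*z^6/15 + 14*z^5/15 + 2*z^4/3 + 2*z^3/3 + 2*z^2 + 2*z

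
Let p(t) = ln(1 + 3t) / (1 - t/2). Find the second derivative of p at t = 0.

Take the Cauchy product of the two expansions.
From the series, [t^2] p = -3; multiply by 2! = 2 to get -6.

-6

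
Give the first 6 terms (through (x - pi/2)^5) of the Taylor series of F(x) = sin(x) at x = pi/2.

(x - pi/2)^4/24 - (x - pi/2)^2/2 + 1

F(pi/2) = 1
F′(pi/2) = 0
F′′(pi/2) = -1
F′′′(pi/2) = 0
F^(4)(pi/2) = 1
F^(5)(pi/2) = 0
The Taylor polynomial is Σ F^(k)(pi/2)/k! · (x - pi/2)^k.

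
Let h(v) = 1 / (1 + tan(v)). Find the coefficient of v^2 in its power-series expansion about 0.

1

Expand as Σ (-1)^k u^k with u equal to the inner function's series.
[v^0] = 1;  [v^1] = -1;  [v^2] = 1.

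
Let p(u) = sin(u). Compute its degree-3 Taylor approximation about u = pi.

(u - pi)^3/6 - (u - pi)

Apply the Taylor formula c_k = f^(k)(a)/k!.
p(pi) = 0
p′(pi) = -1
p′′(pi) = 0
p′′′(pi) = 1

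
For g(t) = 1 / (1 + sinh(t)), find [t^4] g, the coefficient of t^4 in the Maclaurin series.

4/3

Expand as Σ (-1)^k u^k with u equal to the inner function's series.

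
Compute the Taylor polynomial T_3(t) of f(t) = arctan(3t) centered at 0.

Use the known series and substitute for the argument.
f(0) = 0
f′(0) = 3
f′′(0) = 0
f′′′(0) = -54
Dividing each by k! gives the coefficients c_0, ..., c_3.

-9*t^3 + 3*t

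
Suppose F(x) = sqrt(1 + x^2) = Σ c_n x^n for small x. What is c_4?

-1/8

Compute the successive derivatives at the expansion point and divide by k!.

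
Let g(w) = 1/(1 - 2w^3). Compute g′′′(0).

Compute the successive derivatives at the expansion point and divide by k!.
From the series, [w^3] g = 2; multiply by 3! = 6 to get 12.

12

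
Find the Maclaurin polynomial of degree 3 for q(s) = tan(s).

s^3/3 + s

q(0) = 0
q′(0) = 1
q′′(0) = 0
q′′′(0) = 2
The Taylor polynomial is Σ q^(k)(0)/k! · s^k.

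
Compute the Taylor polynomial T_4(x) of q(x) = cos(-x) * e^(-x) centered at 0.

Expand each factor separately, then convolve coefficients.
q(0) = 1
q′(0) = -1
q′′(0) = 0
q′′′(0) = 2
q^(4)(0) = -4
Dividing each by k! gives the coefficients c_0, ..., c_4.

-x^4/6 + x^3/3 - x + 1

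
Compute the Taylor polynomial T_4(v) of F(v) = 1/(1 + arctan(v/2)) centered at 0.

Plug the Maclaurin series of the inner function into that of the outer and collect terms.
F(0) = 1
F′(0) = -1/2
F′′(0) = 1/2
F′′′(0) = -1/2
F^(4)(0) = 1/2

v^4/48 - v^3/12 + v^2/4 - v/2 + 1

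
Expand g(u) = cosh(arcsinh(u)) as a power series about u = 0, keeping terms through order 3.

Substitute the inner expansion into the outer series and collect powers.
[u^0] = 1;  [u^1] = 0;  [u^2] = 1/2;  [u^3] = 0.

u^2/2 + 1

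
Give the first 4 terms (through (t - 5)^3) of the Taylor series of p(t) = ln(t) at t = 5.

(t - 5)^3/375 - (t - 5)^2/50 + (t - 5)/5 + ln(5)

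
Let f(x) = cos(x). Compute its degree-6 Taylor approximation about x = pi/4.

-sqrt(2)*(x - pi/4)^6/1440 - sqrt(2)*(x - pi/4)^5/240 + sqrt(2)*(x - pi/4)^4/48 + sqrt(2)*(x - pi/4)^3/12 - sqrt(2)*(x - pi/4)^2/4 - sqrt(2)*(x - pi/4)/2 + sqrt(2)/2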